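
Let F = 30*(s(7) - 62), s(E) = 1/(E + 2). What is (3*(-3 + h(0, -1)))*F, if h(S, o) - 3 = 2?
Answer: -11140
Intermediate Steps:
h(S, o) = 5 (h(S, o) = 3 + 2 = 5)
s(E) = 1/(2 + E)
F = -5570/3 (F = 30*(1/(2 + 7) - 62) = 30*(1/9 - 62) = 30*(⅑ - 62) = 30*(-557/9) = -5570/3 ≈ -1856.7)
(3*(-3 + h(0, -1)))*F = (3*(-3 + 5))*(-5570/3) = (3*2)*(-5570/3) = 6*(-5570/3) = -11140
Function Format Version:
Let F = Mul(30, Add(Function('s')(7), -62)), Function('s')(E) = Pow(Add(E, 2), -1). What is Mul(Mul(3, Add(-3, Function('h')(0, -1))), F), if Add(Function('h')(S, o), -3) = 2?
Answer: -11140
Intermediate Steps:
Function('h')(S, o) = 5 (Function('h')(S, o) = Add(3, 2) = 5)
Function('s')(E) = Pow(Add(2, E), -1)
F = Rational(-5570, 3) (F = Mul(30, Add(Pow(Add(2, 7), -1), -62)) = Mul(30, Add(Pow(9, -1), -62)) = Mul(30, Add(Rational(1, 9), -62)) = Mul(30, Rational(-557, 9)) = Rational(-5570, 3) ≈ -1856.7)
Mul(Mul(3, Add(-3, Function('h')(0, -1))), F) = Mul(Mul(3, Add(-3, 5)), Rational(-5570, 3)) = Mul(Mul(3, 2), Rational(-5570, 3)) = Mul(6, Rational(-5570, 3)) = -11140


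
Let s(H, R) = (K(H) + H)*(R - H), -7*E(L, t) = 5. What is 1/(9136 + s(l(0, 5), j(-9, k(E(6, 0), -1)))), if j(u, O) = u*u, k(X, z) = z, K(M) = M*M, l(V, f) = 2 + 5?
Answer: 1/13280 ≈ 7.5301e-5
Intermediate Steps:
l(V, f) = 7
K(M) = M²
E(L, t) = -5/7 (E(L, t) = -⅐*5 = -5/7)
j(u, O) = u²
s(H, R) = (H + H²)*(R - H) (s(H, R) = (H² + H)*(R - H) = (H + H²)*(R - H))
1/(9136 + s(l(0, 5), j(-9, k(E(6, 0), -1)))) = 1/(9136 + 7*((-9)² - 1*7 - 1*7² + 7*(-9)²)) = 1/(9136 + 7*(81 - 7 - 1*49 + 7*81)) = 1/(9136 + 7*(81 - 7 - 49 + 567)) = 1/(9136 + 7*592) = 1/(9136 + 4144) = 1/13280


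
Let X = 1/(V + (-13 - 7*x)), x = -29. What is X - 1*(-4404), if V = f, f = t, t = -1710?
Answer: 6694079/1520 ≈ 4404.0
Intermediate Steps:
f = -1710
V = -1710
X = -1/1520 (X = 1/(-1710 + (-13 - 7*(-29))) = 1/(-1710 + (-13 + 203)) = 1/(-1710 + 190) = 1/(-1520) = -1/1520 ≈ -0.00065789)
X - 1*(-4404) = -1/1520 - 1*(-4404) = -1/1520 + 4404 = 6694079/1520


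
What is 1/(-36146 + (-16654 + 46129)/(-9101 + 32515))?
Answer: -23414/846292969 ≈ -2.7667e-5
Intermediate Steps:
1/(-36146 + (-16654 + 46129)/(-9101 + 32515)) = 1/(-36146 + 29475/23414) = 1/(-846292969/23414) = -23414/846292969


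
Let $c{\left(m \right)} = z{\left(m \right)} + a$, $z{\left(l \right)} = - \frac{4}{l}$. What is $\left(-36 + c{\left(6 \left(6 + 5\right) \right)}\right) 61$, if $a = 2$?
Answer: $- \frac{68564}{33} \approx -2077.7$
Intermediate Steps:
$c{\left(m \right)} = 2 - \frac{4}{m}$ ($c{\left(m \right)} = - \frac{4}{m} + 2 = 2 - \frac{4}{m}$)
$\left(-36 + c{\left(6 \left(6 + 5\right) \right)}\right) 61 = \left(-36 + \left(2 - \frac{4}{6 \left(6 + 5\right)}\right)\right) 61 = \left(-36 + \left(2 - \frac{4}{6 \cdot 11}\right)\right) 61 = \left(-36 + \left(2 - \frac{4}{66}\right)\right) 61 = \left(-36 + \left(2 - \frac{2}{33}\right)\right) 61 = \left(-36 + \frac{64}{33}\right) 61 = \left(- \frac{1124}{33}\right) 61 = - \frac{68564}{33}$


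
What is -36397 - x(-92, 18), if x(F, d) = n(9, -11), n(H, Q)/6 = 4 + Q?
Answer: -36355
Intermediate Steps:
n(H, Q) = 24 + 6*Q (n(H, Q) = 6*(4 + Q) = 24 + 6*Q)
x(F, d) = -42 (x(F, d) = 24 + 6*(-11) = 24 - 66 = -42)
-36397 - x(-92, 18) = -36397 - 1*(-42) = -36397 + 42 = -36355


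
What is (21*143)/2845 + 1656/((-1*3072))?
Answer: 188079/364160 ≈ 0.51647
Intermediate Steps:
(21*143)/2845 + 1656/((-1*3072)) = 3003*(1/2845) + 1656/(-3072) = 3003/2845 + 1656*(-1/3072) = 3003/2845 - 69/128 = 188079/364160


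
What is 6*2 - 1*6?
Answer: 6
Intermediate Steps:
6*2 - 1*6 = 12 - 6 = 6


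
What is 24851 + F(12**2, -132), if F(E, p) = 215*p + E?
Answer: -3385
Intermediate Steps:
F(E, p) = E + 215*p
24851 + F(12**2, -132) = 24851 + (12**2 + 215*(-132)) = 24851 + (144 - 28380) = 24851 - 28236 = -3385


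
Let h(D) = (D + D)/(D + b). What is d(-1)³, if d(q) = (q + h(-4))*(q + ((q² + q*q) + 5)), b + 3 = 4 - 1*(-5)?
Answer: -27000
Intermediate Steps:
b = 6 (b = -3 + (4 - 1*(-5)) = -3 + (4 + 5) = -3 + 9 = 6)
h(D) = 2*D/(6 + D) (h(D) = (D + D)/(D + 6) = (2*D)/(6 + D) = 2*D/(6 + D))
d(q) = (-4 + q)*(5 + q + 2*q²) (d(q) = (q + 2*(-4)/(6 - 4))*(q + ((q² + q*q) + 5)) = (q + 2*(-4)/2)*(q + ((q² + q²) + 5)) = (q + 2*(-4)*(½))*(q + (2*q² + 5)) = (q - 4)*(q + (5 + 2*q²)) = (-4 + q)*(5 + q + 2*q²))
d(-1)³ = (-20 - 1 - 7*(-1)² + 2*(-1)³)³ = (-20 - 1 - 7*1 + 2*(-1))³ = (-20 - 1 - 7 - 2)³ = (-30)³ = -27000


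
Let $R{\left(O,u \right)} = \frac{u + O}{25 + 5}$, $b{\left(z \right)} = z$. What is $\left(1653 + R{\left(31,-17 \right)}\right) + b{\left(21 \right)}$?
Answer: $\frac{25117}{15} \approx 1674.5$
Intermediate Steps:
$R{\left(O,u \right)} = \frac{O}{30} + \frac{u}{30}$ ($R{\left(O,u \right)} = \frac{O + u}{30} = \left(O + u\right) \frac{1}{30} = \frac{O}{30} + \frac{u}{30}$)
$\left(1653 + R{\left(31,-17 \right)}\right) + b{\left(21 \right)} = \left(1653 + \left(\frac{1}{30} \cdot 31 + \frac{1}{30} \left(-17\right)\right)\right) + 21 = \left(1653 + \left(\frac{31}{30} - \frac{17}{30}\right)\right) + 21 = \left(1653 + \frac{7}{15}\right) + 21 = \frac{24802}{15} + 21 = \frac{25117}{15}$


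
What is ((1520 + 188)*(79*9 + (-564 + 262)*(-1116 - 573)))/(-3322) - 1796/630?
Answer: -137408840468/523215 ≈ -2.6262e+5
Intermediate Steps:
((1520 + 188)*(79*9 + (-564 + 262)*(-1116 - 573)))/(-3322) - 1796/630 = (1708*(711 - 302*(-1689)))*(-1/3322) - 1796*1/630 = (1708*(711 + 510078))*(-1/3322) - 898/315 = (1708*510789)*(-1/3322) - 898/315 = 872427612*(-1/3322) - 898/315 = -436213806/1661 - 898/315 = -137408840468/523215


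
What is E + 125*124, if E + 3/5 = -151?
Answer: 76742/5 ≈ 15348.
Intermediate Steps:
E = -758/5 (E = -⅗ - 151 = -758/5 ≈ -151.60)
E + 125*124 = -758/5 + 125*124 = -758/5 + 15500 = 76742/5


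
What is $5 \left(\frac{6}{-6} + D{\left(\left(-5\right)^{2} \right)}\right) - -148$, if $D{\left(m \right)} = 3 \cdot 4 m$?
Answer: $1643$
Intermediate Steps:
$D{\left(m \right)} = 12 m$
$5 \left(\frac{6}{-6} + D{\left(\left(-5\right)^{2} \right)}\right) - -148 = 5 \left(\frac{6}{-6} + 12 \left(-5\right)^{2}\right) - -148 = 5 \left(6 \left(- \frac{1}{6}\right) + 12 \cdot 25\right) + 148 = 5 \left(-1 + 300\right) + 148 = 5 \cdot 299 + 148 = 1495 + 148 = 1643$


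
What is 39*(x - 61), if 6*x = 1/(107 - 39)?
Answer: -323531/136 ≈ -2378.9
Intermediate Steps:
x = 1/408 (x = 1/(6*(107 - 39)) = (⅙)/68 = (⅙)*(1/68) = 1/408 ≈ 0.0024510)
39*(x - 61) = 39*(1/408 - 61) = 39*(-24887/408) = -323531/136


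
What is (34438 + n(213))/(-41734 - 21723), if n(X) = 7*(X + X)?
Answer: -37420/63457 ≈ -0.58969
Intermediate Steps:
n(X) = 14*X (n(X) = 7*(2*X) = 14*X)
(34438 + n(213))/(-41734 - 21723) = (34438 + 14*213)/(-41734 - 21723) = (34438 + 2982)/(-63457) = 37420*(-1/63457) = -37420/63457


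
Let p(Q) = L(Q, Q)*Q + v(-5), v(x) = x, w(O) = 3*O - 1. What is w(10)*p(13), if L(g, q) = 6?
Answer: 2117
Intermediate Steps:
w(O) = -1 + 3*O
p(Q) = -5 + 6*Q (p(Q) = 6*Q - 5 = -5 + 6*Q)
w(10)*p(13) = (-1 + 3*10)*(-5 + 6*13) = (-1 + 30)*(-5 + 78) = 29*73 = 2117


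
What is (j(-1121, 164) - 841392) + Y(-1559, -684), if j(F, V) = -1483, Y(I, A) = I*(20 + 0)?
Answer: -874055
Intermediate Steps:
Y(I, A) = 20*I (Y(I, A) = I*20 = 20*I)
(j(-1121, 164) - 841392) + Y(-1559, -684) = (-1483 - 841392) + 20*(-1559) = -842875 - 31180 = -874055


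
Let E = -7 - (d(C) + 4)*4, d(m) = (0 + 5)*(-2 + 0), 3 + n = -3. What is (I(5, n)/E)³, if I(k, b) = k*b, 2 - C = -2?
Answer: -27000/4913 ≈ -5.4956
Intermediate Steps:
C = 4 (C = 2 - 1*(-2) = 2 + 2 = 4)
n = -6 (n = -3 - 3 = -6)
I(k, b) = b*k
d(m) = -10 (d(m) = 5*(-2) = -10)
E = 17 (E = -7 - (-10 + 4)*4 = -7 - (-6)*4 = -7 - 1*(-24) = -7 + 24 = 17)
(I(5, n)/E)³ = (-6*5/17)³ = (-30*1/17)³ = (-30/17)³ = -27000/4913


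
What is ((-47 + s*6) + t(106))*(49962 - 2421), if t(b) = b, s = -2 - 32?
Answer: -6893445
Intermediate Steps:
s = -34
((-47 + s*6) + t(106))*(49962 - 2421) = ((-47 - 34*6) + 106)*(49962 - 2421) = ((-47 - 204) + 106)*47541 = (-251 + 106)*47541 = -145*47541 = -6893445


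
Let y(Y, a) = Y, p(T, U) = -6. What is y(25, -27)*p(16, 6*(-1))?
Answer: -150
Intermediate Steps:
y(25, -27)*p(16, 6*(-1)) = 25*(-6) = -150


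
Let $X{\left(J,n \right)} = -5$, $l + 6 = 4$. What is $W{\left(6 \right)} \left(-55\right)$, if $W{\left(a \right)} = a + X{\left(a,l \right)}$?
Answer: $-55$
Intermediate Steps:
$l = -2$ ($l = -6 + 4 = -2$)
$W{\left(a \right)} = -5 + a$ ($W{\left(a \right)} = a - 5 = -5 + a$)
$W{\left(6 \right)} \left(-55\right) = \left(-5 + 6\right) \left(-55\right) = 1 \left(-55\right) = -55$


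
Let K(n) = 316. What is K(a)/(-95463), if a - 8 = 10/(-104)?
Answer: -316/95463 ≈ -0.0033102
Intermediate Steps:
a = 411/52 (a = 8 + 10/(-104) = 8 + 10*(-1/104) = 8 - 5/52 = 411/52 ≈ 7.9038)
K(a)/(-95463) = 316/(-95463) = 316*(-1/95463) = -316/95463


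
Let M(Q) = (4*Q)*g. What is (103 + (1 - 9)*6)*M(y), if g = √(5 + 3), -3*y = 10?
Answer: -4400*√2/3 ≈ -2074.2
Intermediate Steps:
y = -10/3 (y = -⅓*10 = -10/3 ≈ -3.3333)
g = 2*√2 (g = √8 = 2*√2 ≈ 2.8284)
M(Q) = 8*Q*√2 (M(Q) = (4*Q)*(2*√2) = 8*Q*√2)
(103 + (1 - 9)*6)*M(y) = (103 + (1 - 9)*6)*(8*(-10/3)*√2) = (103 - 8*6)*(-80*√2/3) = (103 - 48)*(-80*√2/3) = 55*(-80*√2/3) = -4400*√2/3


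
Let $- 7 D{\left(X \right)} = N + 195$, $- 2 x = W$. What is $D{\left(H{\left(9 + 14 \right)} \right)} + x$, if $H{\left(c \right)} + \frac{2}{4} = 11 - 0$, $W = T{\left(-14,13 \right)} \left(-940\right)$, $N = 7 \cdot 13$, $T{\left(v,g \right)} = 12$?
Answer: $\frac{39194}{7} \approx 5599.1$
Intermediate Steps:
$N = 91$
$W = -11280$ ($W = 12 \left(-940\right) = -11280$)
$x = 5640$ ($x = \left(- \frac{1}{2}\right) \left(-11280\right) = 5640$)
$H{\left(c \right)} = \frac{21}{2}$ ($H{\left(c \right)} = - \frac{1}{2} + \left(11 - 0\right) = - \frac{1}{2} + \left(11 + 0\right) = - \frac{1}{2} + 11 = \frac{21}{2}$)
$D{\left(X \right)} = - \frac{286}{7}$ ($D{\left(X \right)} = - \frac{91 + 195}{7} = \left(- \frac{1}{7}\right) 286 = - \frac{286}{7}$)
$D{\left(H{\left(9 + 14 \right)} \right)} + x = - \frac{286}{7} + 5640 = \frac{39194}{7}$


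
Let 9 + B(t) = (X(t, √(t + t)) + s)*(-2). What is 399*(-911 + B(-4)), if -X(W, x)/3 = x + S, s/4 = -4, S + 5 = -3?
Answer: -373464 + 4788*I*√2 ≈ -3.7346e+5 + 6771.3*I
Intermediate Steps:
S = -8 (S = -5 - 3 = -8)
s = -16 (s = 4*(-4) = -16)
X(W, x) = 24 - 3*x (X(W, x) = -3*(x - 8) = -3*(-8 + x) = 24 - 3*x)
B(t) = -25 + 6*√2*√t (B(t) = -9 + ((24 - 3*√(t + t)) - 16)*(-2) = -9 + ((24 - 3*√2*√t) - 16)*(-2) = -9 + (8 - 3*√2*√t)*(-2) = -9 + (-16 + 6*√2*√t) = -25 + 6*√2*√t)
399*(-911 + B(-4)) = 399*(-911 + (-25 + 6*√2*√(-4))) = 399*(-911 + (-25 + 6*√2*(2*I))) = 399*(-911 + (-25 + 12*I*√2)) = 399*(-936 + 12*I*√2) = -373464 + 4788*I*√2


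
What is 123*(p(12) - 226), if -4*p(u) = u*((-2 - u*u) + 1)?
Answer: 25707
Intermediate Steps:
p(u) = -u*(-1 - u**2)/4 (p(u) = -u*((-2 - u*u) + 1)/4 = -u*((-2 - u**2) + 1)/4 = -u*(-1 - u**2)/4)
123*(p(12) - 226) = 123*((1/4)*12*(1 + 12**2) - 226) = 123*((1/4)*12*(1 + 144) - 226) = 123*((1/4)*12*145 - 226) = 123*(435 - 226) = 123*209 = 25707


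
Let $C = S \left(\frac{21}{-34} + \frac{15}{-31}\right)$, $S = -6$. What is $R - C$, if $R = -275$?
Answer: $- \frac{148408}{527} \approx -281.61$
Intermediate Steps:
$C = \frac{3483}{527}$ ($C = - 6 \left(\frac{21}{-34} + \frac{15}{-31}\right) = - 6 \left(21 \left(- \frac{1}{34}\right) + 15 \left(- \frac{1}{31}\right)\right) = - 6 \left(- \frac{21}{34} - \frac{15}{31}\right) = \left(-6\right) \left(- \frac{1161}{1054}\right) = \frac{3483}{527} \approx 6.6091$)
$R - C = -275 - \frac{3483}{527} = - \frac{148408}{527}$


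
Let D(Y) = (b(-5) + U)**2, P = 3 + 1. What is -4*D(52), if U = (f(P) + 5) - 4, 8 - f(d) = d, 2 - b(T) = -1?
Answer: -256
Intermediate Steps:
P = 4
b(T) = 3 (b(T) = 2 - 1*(-1) = 2 + 1 = 3)
f(d) = 8 - d
U = 5 (U = ((8 - 1*4) + 5) - 4 = ((8 - 4) + 5) - 4 = (4 + 5) - 4 = 9 - 4 = 5)
D(Y) = 64 (D(Y) = (3 + 5)**2 = 8**2 = 64)
-4*D(52) = -4*64 = -256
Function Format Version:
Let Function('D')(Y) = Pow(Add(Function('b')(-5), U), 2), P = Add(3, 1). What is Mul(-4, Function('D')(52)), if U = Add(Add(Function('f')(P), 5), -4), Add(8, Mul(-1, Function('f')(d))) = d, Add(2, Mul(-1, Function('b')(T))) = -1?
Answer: -256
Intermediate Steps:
P = 4
Function('b')(T) = 3 (Function('b')(T) = Add(2, Mul(-1, -1)) = Add(2, 1) = 3)
Function('f')(d) = Add(8, Mul(-1, d))
U = 5 (U = Add(Add(Add(8, Mul(-1, 4)), 5), -4) = Add(Add(Add(8, -4), 5), -4) = Add(Add(4, 5), -4) = Add(9, -4) = 5)
Function('D')(Y) = 64 (Function('D')(Y) = Pow(Add(3, 5), 2) = Pow(8, 2) = 64)
Mul(-4, Function('D')(52)) = Mul(-4, 64) = -256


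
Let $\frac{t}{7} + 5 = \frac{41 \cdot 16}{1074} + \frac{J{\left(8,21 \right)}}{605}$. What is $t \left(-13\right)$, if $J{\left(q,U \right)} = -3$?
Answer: $\frac{129911236}{324885} \approx 399.87$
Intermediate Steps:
$t = - \frac{9993172}{324885}$ ($t = -35 + 7 \left(\frac{41 \cdot 16}{1074} - \frac{3}{605}\right) = -35 + 7 \left(656 \cdot \frac{1}{1074} - \frac{3}{605}\right) = -35 + 7 \left(\frac{328}{537} - \frac{3}{605}\right) = -35 + 7 \cdot \frac{196829}{324885} = -35 + \frac{1377803}{324885} = - \frac{9993172}{324885} \approx -30.759$)
$t \left(-13\right) = \left(- \frac{9993172}{324885}\right) \left(-13\right) = \frac{129911236}{324885}$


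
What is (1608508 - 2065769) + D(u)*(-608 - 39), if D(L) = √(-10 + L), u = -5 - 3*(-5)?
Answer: -457261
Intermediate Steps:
u = 10 (u = -5 + 15 = 10)
(1608508 - 2065769) + D(u)*(-608 - 39) = (1608508 - 2065769) + √(-10 + 10)*(-608 - 39) = -457261 + √0*(-647) = -457261 + 0*(-647) = -457261 + 0 = -457261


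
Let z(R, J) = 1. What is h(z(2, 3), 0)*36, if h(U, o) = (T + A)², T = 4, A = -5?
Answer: 36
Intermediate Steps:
h(U, o) = 1 (h(U, o) = (4 - 5)² = (-1)² = 1)
h(z(2, 3), 0)*36 = 1*36 = 36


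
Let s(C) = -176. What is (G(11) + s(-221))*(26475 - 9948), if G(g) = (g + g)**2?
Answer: 5090316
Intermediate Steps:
G(g) = 4*g**2 (G(g) = (2*g)**2 = 4*g**2)
(G(11) + s(-221))*(26475 - 9948) = (4*11**2 - 176)*(26475 - 9948) = (4*121 - 176)*16527 = (484 - 176)*16527 = 308*16527 = 5090316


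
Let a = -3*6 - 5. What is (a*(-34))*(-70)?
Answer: -54740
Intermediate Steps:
a = -23 (a = -18 - 5 = -23)
(a*(-34))*(-70) = -23*(-34)*(-70) = 782*(-70) = -54740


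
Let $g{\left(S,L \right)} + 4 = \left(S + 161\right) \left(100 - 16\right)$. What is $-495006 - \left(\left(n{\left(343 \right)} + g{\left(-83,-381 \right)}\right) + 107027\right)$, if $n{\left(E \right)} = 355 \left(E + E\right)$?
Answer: $-852111$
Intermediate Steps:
$n{\left(E \right)} = 710 E$ ($n{\left(E \right)} = 355 \cdot 2 E = 710 E$)
$g{\left(S,L \right)} = 13520 + 84 S$ ($g{\left(S,L \right)} = -4 + \left(S + 161\right) \left(100 - 16\right) = -4 + \left(161 + S\right) 84 = -4 + \left(13524 + 84 S\right) = 13520 + 84 S$)
$-495006 - \left(\left(n{\left(343 \right)} + g{\left(-83,-381 \right)}\right) + 107027\right) = -495006 - \left(\left(710 \cdot 343 + \left(13520 + 84 \left(-83\right)\right)\right) + 107027\right) = -495006 - \left(\left(243530 + \left(13520 - 6972\right)\right) + 107027\right) = -495006 - \left(\left(243530 + 6548\right) + 107027\right) = -495006 - \left(250078 + 107027\right) = -495006 - 357105 = -852111$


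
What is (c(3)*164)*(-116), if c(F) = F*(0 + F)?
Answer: -171216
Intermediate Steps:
c(F) = F² (c(F) = F*F = F²)
(c(3)*164)*(-116) = (3²*164)*(-116) = (9*164)*(-116) = 1476*(-116) = -171216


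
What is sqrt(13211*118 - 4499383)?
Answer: I*sqrt(2940485) ≈ 1714.8*I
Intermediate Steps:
sqrt(13211*118 - 4499383) = sqrt(1558898 - 4499383) = sqrt(-2940485) = I*sqrt(2940485)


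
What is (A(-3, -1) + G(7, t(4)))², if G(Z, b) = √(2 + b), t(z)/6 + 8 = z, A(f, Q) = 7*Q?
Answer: (7 - I*√22)² ≈ 27.0 - 65.666*I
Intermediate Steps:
t(z) = -48 + 6*z
(A(-3, -1) + G(7, t(4)))² = (7*(-1) + √(2 + (-48 + 6*4)))² = (-7 + √(2 + (-48 + 24)))² = (-7 + √(2 - 24))² = (-7 + √(-22))² = (-7 + I*√22)²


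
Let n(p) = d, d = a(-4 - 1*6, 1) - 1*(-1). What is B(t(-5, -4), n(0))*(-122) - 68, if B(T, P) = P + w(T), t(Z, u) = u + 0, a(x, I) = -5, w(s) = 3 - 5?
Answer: 664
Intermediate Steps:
w(s) = -2
t(Z, u) = u
d = -4 (d = -5 - 1*(-1) = -5 + 1 = -4)
n(p) = -4
B(T, P) = -2 + P (B(T, P) = P - 2 = -2 + P)
B(t(-5, -4), n(0))*(-122) - 68 = (-2 - 4)*(-122) - 68 = -6*(-122) - 68 = 732 - 68 = 664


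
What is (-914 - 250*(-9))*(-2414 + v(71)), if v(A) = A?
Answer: -3130248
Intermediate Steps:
(-914 - 250*(-9))*(-2414 + v(71)) = (-914 - 250*(-9))*(-2414 + 71) = (-914 + 2250)*(-2343) = 1336*(-2343) = -3130248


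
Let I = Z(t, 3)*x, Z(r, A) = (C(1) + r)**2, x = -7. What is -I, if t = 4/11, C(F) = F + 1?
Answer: 4732/121 ≈ 39.107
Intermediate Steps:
C(F) = 1 + F
t = 4/11 (t = 4*(1/11) = 4/11 ≈ 0.36364)
Z(r, A) = (2 + r)**2 (Z(r, A) = ((1 + 1) + r)**2 = (2 + r)**2)
I = -4732/121 (I = (2 + 4/11)**2*(-7) = (26/11)**2*(-7) = (676/121)*(-7) = -4732/121 ≈ -39.107)
-I = -1*(-4732/121) = 4732/121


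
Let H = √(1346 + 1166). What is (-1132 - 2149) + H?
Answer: -3281 + 4*√157 ≈ -3230.9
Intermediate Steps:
H = 4*√157 (H = √2512 = 4*√157 ≈ 50.120)
(-1132 - 2149) + H = (-1132 - 2149) + 4*√157 = -3281 + 4*√157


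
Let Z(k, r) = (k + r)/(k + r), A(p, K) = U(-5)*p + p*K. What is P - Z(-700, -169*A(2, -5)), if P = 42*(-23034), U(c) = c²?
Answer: -967429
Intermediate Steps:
A(p, K) = 25*p + K*p (A(p, K) = (-5)²*p + p*K = 25*p + K*p)
P = -967428
Z(k, r) = 1
P - Z(-700, -169*A(2, -5)) = -967428 - 1*1 = -967428 - 1 = -967429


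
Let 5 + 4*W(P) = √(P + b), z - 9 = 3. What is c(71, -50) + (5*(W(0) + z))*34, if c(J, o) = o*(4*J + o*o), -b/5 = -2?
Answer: -274745/2 + 85*√10/2 ≈ -1.3724e+5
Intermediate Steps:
b = 10 (b = -5*(-2) = 10)
z = 12 (z = 9 + 3 = 12)
W(P) = -5/4 + √(10 + P)/4 (W(P) = -5/4 + √(P + 10)/4 = -5/4 + √(10 + P)/4)
c(J, o) = o*(o² + 4*J) (c(J, o) = o*(4*J + o²) = o*(o² + 4*J))
c(71, -50) + (5*(W(0) + z))*34 = -50*((-50)² + 4*71) + (5*((-5/4 + √(10 + 0)/4) + 12))*34 = -50*(2500 + 284) + (5*((-5/4 + √10/4) + 12))*34 = -50*2784 + (5*(43/4 + √10/4))*34 = -139200 + (215/4 + 5*√10/4)*34 = -139200 + (3655/2 + 85*√10/2) = -274745/2 + 85*√10/2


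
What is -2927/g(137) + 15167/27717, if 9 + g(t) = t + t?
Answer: -77108404/7345005 ≈ -10.498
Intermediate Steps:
g(t) = -9 + 2*t (g(t) = -9 + (t + t) = -9 + 2*t)
-2927/g(137) + 15167/27717 = -2927/(-9 + 2*137) + 15167/27717 = -2927/(-9 + 274) + 15167*(1/27717) = -2927/265 + 15167/27717 = -77108404/7345005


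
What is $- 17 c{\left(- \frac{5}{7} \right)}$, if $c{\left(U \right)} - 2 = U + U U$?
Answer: $- \frac{1496}{49} \approx -30.531$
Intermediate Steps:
$c{\left(U \right)} = 2 + U + U^{2}$ ($c{\left(U \right)} = 2 + \left(U + U U\right) = 2 + \left(U + U^{2}\right) = 2 + U + U^{2}$)
$- 17 c{\left(- \frac{5}{7} \right)} = - 17 \left(2 - \frac{5}{7} + \left(- \frac{5}{7}\right)^{2}\right) = - 17 \left(2 - \frac{5}{7} + \frac{25}{49}\right) = \left(-17\right) \frac{88}{49} = - \frac{1496}{49}$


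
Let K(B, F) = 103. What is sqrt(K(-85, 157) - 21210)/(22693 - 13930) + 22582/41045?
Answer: 22582/41045 + I*sqrt(21107)/8763 ≈ 0.55018 + 0.016579*I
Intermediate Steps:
sqrt(K(-85, 157) - 21210)/(22693 - 13930) + 22582/41045 = sqrt(103 - 21210)/(22693 - 13930) + 22582/41045 = sqrt(-21107)/8763 + 22582*(1/41045) = (I*sqrt(21107))*(1/8763) + 22582/41045 = I*sqrt(21107)/8763 + 22582/41045 = 22582/41045 + I*sqrt(21107)/8763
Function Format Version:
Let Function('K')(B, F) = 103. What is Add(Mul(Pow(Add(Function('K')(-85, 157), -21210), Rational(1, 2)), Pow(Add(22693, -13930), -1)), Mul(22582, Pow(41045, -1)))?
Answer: Add(Rational(22582, 41045), Mul(Rational(1, 8763), I, Pow(21107, Rational(1, 2)))) ≈ Add(0.55018, Mul(0.016579, I))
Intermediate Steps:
Add(Mul(Pow(Add(Function('K')(-85, 157), -21210), Rational(1, 2)), Pow(Add(22693, -13930), -1)), Mul(22582, Pow(41045, -1))) = Add(Mul(Pow(Add(103, -21210), Rational(1, 2)), Pow(Add(22693, -13930), -1)), Mul(22582, Pow(41045, -1))) = Add(Mul(Pow(-21107, Rational(1, 2)), Pow(8763, -1)), Mul(22582, Rational(1, 41045))) = Add(Mul(Mul(I, Pow(21107, Rational(1, 2))), Rational(1, 8763)), Rational(22582, 41045)) = Add(Mul(Rational(1, 8763), I, Pow(21107, Rational(1, 2))), Rational(22582, 41045)) = Add(Rational(22582, 41045), Mul(Rational(1, 8763), I, Pow(21107, Rational(1, 2))))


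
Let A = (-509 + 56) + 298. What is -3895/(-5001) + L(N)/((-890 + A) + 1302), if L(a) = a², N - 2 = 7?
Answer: 1406096/1285257 ≈ 1.0940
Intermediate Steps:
N = 9 (N = 2 + 7 = 9)
A = -155 (A = -453 + 298 = -155)
-3895/(-5001) + L(N)/((-890 + A) + 1302) = -3895/(-5001) + 9²/((-890 - 155) + 1302) = -3895*(-1/5001) + 81/(-1045 + 1302) = 3895/5001 + 81/257 = 1406096/1285257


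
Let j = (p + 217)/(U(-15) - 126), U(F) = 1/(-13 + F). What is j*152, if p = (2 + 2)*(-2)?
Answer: -889504/3529 ≈ -252.06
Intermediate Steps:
p = -8 (p = 4*(-2) = -8)
j = -5852/3529 (j = (-8 + 217)/(1/(-13 - 15) - 126) = 209/(1/(-28) - 126) = 209/(-1/28 - 126) = 209/(-3529/28) = 209*(-28/3529) = -5852/3529 ≈ -1.6583)
j*152 = -5852/3529*152 = -889504/3529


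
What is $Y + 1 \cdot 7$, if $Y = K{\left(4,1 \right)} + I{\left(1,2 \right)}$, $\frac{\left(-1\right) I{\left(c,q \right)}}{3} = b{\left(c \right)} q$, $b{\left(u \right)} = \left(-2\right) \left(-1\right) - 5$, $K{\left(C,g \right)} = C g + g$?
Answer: $30$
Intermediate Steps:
$K{\left(C,g \right)} = g + C g$
$b{\left(u \right)} = -3$ ($b{\left(u \right)} = 2 - 5 = -3$)
$I{\left(c,q \right)} = 9 q$ ($I{\left(c,q \right)} = - 3 \left(- 3 q\right) = 9 q$)
$Y = 23$ ($Y = 1 \left(1 + 4\right) + 9 \cdot 2 = 1 \cdot 5 + 18 = 5 + 18 = 23$)
$Y + 1 \cdot 7 = 23 + 1 \cdot 7 = 23 + 7 = 30$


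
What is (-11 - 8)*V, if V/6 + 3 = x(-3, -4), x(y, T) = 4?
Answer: -114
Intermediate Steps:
V = 6 (V = -18 + 6*4 = -18 + 24 = 6)
(-11 - 8)*V = (-11 - 8)*6 = -19*6 = -114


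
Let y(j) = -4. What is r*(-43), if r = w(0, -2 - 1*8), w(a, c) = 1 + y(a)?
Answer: 129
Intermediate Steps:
w(a, c) = -3 (w(a, c) = 1 - 4 = -3)
r = -3
r*(-43) = -3*(-43) = 129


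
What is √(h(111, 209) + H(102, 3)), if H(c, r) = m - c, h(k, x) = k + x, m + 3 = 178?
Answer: √393 ≈ 19.824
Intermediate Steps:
m = 175 (m = -3 + 178 = 175)
H(c, r) = 175 - c
√(h(111, 209) + H(102, 3)) = √((111 + 209) + (175 - 1*102)) = √(320 + (175 - 102)) = √(320 + 73) = √393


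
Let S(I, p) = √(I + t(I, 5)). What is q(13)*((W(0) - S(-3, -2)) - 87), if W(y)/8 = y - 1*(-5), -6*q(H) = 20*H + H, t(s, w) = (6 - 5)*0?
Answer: 4277/2 + 91*I*√3/2 ≈ 2138.5 + 78.808*I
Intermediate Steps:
t(s, w) = 0 (t(s, w) = 1*0 = 0)
q(H) = -7*H/2 (q(H) = -(20*H + H)/6 = -7*H/2)
W(y) = 40 + 8*y (W(y) = 8*(y - 1*(-5)) = 8*(y + 5) = 8*(5 + y) = 40 + 8*y)
S(I, p) = √I (S(I, p) = √(I + 0) = √I)
q(13)*((W(0) - S(-3, -2)) - 87) = (-7/2*13)*(((40 + 8*0) - √(-3)) - 87) = -91*(((40 + 0) - I*√3) - 87)/2 = -91*((40 - I*√3) - 87)/2 = -91*(-47 - I*√3)/2 = 4277/2 + 91*I*√3/2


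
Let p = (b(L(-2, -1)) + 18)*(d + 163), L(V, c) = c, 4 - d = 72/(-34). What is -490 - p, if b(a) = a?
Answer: -3365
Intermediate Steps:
d = 104/17 (d = 4 - 72/(-34) = 4 - 72*(-1)/34 = 4 - 1*(-36/17) = 4 + 36/17 = 104/17 ≈ 6.1176)
p = 2875 (p = (-1 + 18)*(104/17 + 163) = 17*(2875/17) = 2875)
-490 - p = -490 - 1*2875 = -490 - 2875 = -3365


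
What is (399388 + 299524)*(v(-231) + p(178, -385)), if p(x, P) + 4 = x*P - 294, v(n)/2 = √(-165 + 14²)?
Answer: -48104715136 + 1397824*√31 ≈ -4.8097e+10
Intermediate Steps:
v(n) = 2*√31 (v(n) = 2*√(-165 + 14²) = 2*√(-165 + 196) = 2*√31)
p(x, P) = -298 + P*x (p(x, P) = -4 + (x*P - 294) = -4 + (P*x - 294) = -4 + (-294 + P*x) = -298 + P*x)
(399388 + 299524)*(v(-231) + p(178, -385)) = (399388 + 299524)*(2*√31 + (-298 - 385*178)) = 698912*(2*√31 + (-298 - 68530)) = 698912*(2*√31 - 68828) = 698912*(-68828 + 2*√31) = -48104715136 + 1397824*√31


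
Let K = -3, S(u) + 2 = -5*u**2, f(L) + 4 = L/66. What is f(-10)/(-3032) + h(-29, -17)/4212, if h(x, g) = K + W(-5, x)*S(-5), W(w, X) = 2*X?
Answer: 61440781/35119656 ≈ 1.7495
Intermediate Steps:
f(L) = -4 + L/66
S(u) = -2 - 5*u**2
h(x, g) = -3 - 254*x (h(x, g) = -3 + (2*x)*(-2 - 5*(-5)**2) = -3 + (2*x)*(-2 - 5*25) = -3 + (2*x)*(-2 - 125) = -3 + (2*x)*(-127) = -3 - 254*x)
f(-10)/(-3032) + h(-29, -17)/4212 = (-4 + (1/66)*(-10))/(-3032) + (-3 - 254*(-29))/4212 = (-4 - 5/33)*(-1/3032) + (-3 + 7366)*(1/4212) = -137/33*(-1/3032) + 7363*(1/4212) = 137/100056 + 7363/4212 = 61440781/35119656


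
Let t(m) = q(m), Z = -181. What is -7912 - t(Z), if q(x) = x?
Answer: -7731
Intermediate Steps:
t(m) = m
-7912 - t(Z) = -7912 - 1*(-181) = -7912 + 181 = -7731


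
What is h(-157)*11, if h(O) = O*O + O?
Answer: 269412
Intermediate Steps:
h(O) = O + O**2 (h(O) = O**2 + O = O + O**2)
h(-157)*11 = -157*(1 - 157)*11 = -157*(-156)*11 = 24492*11 = 269412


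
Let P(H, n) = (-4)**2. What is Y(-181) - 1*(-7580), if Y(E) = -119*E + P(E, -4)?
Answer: 29135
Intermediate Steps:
P(H, n) = 16
Y(E) = 16 - 119*E (Y(E) = -119*E + 16 = 16 - 119*E)
Y(-181) - 1*(-7580) = (16 - 119*(-181)) - 1*(-7580) = (16 + 21539) + 7580 = 21555 + 7580 = 29135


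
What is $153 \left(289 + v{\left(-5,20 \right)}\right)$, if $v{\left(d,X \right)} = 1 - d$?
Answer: $45135$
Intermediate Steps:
$153 \left(289 + v{\left(-5,20 \right)}\right) = 153 \left(289 + \left(1 - -5\right)\right) = 153 \left(289 + \left(1 + 5\right)\right) = 153 \left(289 + 6\right) = 153 \cdot 295 = 45135$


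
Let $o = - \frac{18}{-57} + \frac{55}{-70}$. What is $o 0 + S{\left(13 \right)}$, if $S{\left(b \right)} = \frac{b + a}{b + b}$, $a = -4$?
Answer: $\frac{9}{26} \approx 0.34615$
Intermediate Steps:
$S{\left(b \right)} = \frac{-4 + b}{2 b}$ ($S{\left(b \right)} = \frac{b - 4}{b + b} = \frac{-4 + b}{2 b}$)
$o = - \frac{125}{266}$ ($o = \left(-18\right) \left(- \frac{1}{57}\right) + 55 \left(- \frac{1}{70}\right) = \frac{6}{19} - \frac{11}{14} = - \frac{125}{266} \approx -0.46992$)
$o 0 + S{\left(13 \right)} = \left(- \frac{125}{266}\right) 0 + \frac{-4 + 13}{2 \cdot 13} = 0 + \frac{1}{2} \cdot \frac{1}{13} \cdot 9 = 0 + \frac{9}{26} = \frac{9}{26}$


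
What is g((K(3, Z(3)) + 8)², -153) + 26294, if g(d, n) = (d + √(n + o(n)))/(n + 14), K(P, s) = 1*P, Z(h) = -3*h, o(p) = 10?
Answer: 3654745/139 - I*√143/139 ≈ 26293.0 - 0.086031*I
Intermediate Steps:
K(P, s) = P
g(d, n) = (d + √(10 + n))/(14 + n) (g(d, n) = (d + √(n + 10))/(n + 14) = (d + √(10 + n))/(14 + n))
g((K(3, Z(3)) + 8)², -153) + 26294 = ((3 + 8)² + √(10 - 153))/(14 - 153) + 26294 = (11² + √(-143))/(-139) + 26294 = -(121 + I*√143)/139 + 26294 = (-121/139 - I*√143/139) + 26294 = 3654745/139 - I*√143/139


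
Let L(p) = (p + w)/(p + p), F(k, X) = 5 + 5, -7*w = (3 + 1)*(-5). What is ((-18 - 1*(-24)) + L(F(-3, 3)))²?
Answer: 8649/196 ≈ 44.128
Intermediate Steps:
w = 20/7 (w = -(3 + 1)*(-5)/7 = -4*(-5)/7 = -⅐*(-20) = 20/7 ≈ 2.8571)
F(k, X) = 10
L(p) = (20/7 + p)/(2*p) (L(p) = (p + 20/7)/(p + p) = (20/7 + p)/((2*p)) = (20/7 + p)*(1/(2*p)) = (20/7 + p)/(2*p))
((-18 - 1*(-24)) + L(F(-3, 3)))² = ((-18 - 1*(-24)) + (1/14)*(20 + 7*10)/10)² = ((-18 + 24) + (1/14)*(⅒)*(20 + 70))² = (6 + (1/14)*(⅒)*90)² = (6 + 9/14)² = (93/14)² = 8649/196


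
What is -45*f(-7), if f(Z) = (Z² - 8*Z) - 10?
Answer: -4275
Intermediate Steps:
f(Z) = -10 + Z² - 8*Z
-45*f(-7) = -45*(-10 + (-7)² - 8*(-7)) = -45*(-10 + 49 + 56) = -45*95 = -4275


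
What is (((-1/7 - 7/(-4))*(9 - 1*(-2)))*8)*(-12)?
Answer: -11880/7 ≈ -1697.1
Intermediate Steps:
(((-1/7 - 7/(-4))*(9 - 1*(-2)))*8)*(-12) = (((-1*1/7 - 7*(-1/4))*(9 + 2))*8)*(-12) = (((-1/7 + 7/4)*11)*8)*(-12) = (((45/28)*11)*8)*(-12) = ((495/28)*8)*(-12) = (990/7)*(-12) = -11880/7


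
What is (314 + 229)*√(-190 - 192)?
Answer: 543*I*√382 ≈ 10613.0*I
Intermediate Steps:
(314 + 229)*√(-190 - 192) = 543*√(-382) = 543*(I*√382) = 543*I*√382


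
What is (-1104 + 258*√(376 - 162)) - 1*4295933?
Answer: -4297037 + 258*√214 ≈ -4.2933e+6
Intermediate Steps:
(-1104 + 258*√(376 - 162)) - 1*4295933 = (-1104 + 258*√214) - 4295933 = -4297037 + 258*√214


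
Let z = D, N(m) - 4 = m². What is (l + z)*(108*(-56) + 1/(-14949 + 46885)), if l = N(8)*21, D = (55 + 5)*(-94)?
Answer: 203385820131/7984 ≈ 2.5474e+7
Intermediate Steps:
N(m) = 4 + m²
D = -5640 (D = 60*(-94) = -5640)
z = -5640
l = 1428 (l = (4 + 8²)*21 = (4 + 64)*21 = 68*21 = 1428)
(l + z)*(108*(-56) + 1/(-14949 + 46885)) = (1428 - 5640)*(108*(-56) + 1/(-14949 + 46885)) = -4212*(-6048 + 1/31936) = -4212*(-193148927/31936) = 203385820131/7984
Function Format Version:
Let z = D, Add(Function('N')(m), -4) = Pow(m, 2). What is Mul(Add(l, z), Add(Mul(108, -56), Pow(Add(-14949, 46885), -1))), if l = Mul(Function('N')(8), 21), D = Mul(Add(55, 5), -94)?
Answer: Rational(203385820131, 7984) ≈ 2.5474e+7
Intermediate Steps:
Function('N')(m) = Add(4, Pow(m, 2))
D = -5640 (D = Mul(60, -94) = -5640)
z = -5640
l = 1428 (l = Mul(Add(4, Pow(8, 2)), 21) = Mul(Add(4, 64), 21) = Mul(68, 21) = 1428)
Mul(Add(l, z), Add(Mul(108, -56), Pow(Add(-14949, 46885), -1))) = Mul(Add(1428, -5640), Add(Mul(108, -56), Pow(Add(-14949, 46885), -1))) = Mul(-4212, Add(-6048, Pow(31936, -1))) = Mul(-4212, Add(-6048, Rational(1, 31936))) = Mul(-4212, Rational(-193148927, 31936)) = Rational(203385820131, 7984)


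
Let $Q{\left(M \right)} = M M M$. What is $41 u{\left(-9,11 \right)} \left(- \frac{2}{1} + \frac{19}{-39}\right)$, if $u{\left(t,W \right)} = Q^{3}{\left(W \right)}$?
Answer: $- \frac{9377557967107}{39} \approx -2.4045 \cdot 10^{11}$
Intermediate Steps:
$Q{\left(M \right)} = M^{3}$ ($Q{\left(M \right)} = M^{2} M = M^{3}$)
$u{\left(t,W \right)} = W^{9}$ ($u{\left(t,W \right)} = \left(W^{3}\right)^{3} = W^{9}$)
$41 u{\left(-9,11 \right)} \left(- \frac{2}{1} + \frac{19}{-39}\right) = 41 \cdot 11^{9} \left(- \frac{2}{1} + \frac{19}{-39}\right) = 41 \cdot 2357947691 \left(\left(-2\right) 1 + 19 \left(- \frac{1}{39}\right)\right) = 96675855331 \left(-2 - \frac{19}{39}\right) = 96675855331 \left(- \frac{97}{39}\right) = - \frac{9377557967107}{39}$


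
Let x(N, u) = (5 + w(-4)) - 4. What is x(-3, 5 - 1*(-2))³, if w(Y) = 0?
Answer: 1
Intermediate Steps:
x(N, u) = 1 (x(N, u) = (5 + 0) - 4 = 5 - 4 = 1)
x(-3, 5 - 1*(-2))³ = 1³ = 1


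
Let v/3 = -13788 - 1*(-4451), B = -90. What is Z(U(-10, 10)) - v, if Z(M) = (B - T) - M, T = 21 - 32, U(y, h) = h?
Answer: 27922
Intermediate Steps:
v = -28011 (v = 3*(-13788 - 1*(-4451)) = 3*(-13788 + 4451) = 3*(-9337) = -28011)
T = -11
Z(M) = -79 - M (Z(M) = (-90 - 1*(-11)) - M = (-90 + 11) - M = -79 - M)
Z(U(-10, 10)) - v = (-79 - 1*10) - 1*(-28011) = (-79 - 10) + 28011 = -89 + 28011 = 27922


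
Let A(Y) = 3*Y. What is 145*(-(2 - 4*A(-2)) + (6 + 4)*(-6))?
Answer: -12470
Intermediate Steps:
145*(-(2 - 4*A(-2)) + (6 + 4)*(-6)) = 145*(-(2 - 12*(-2)) + (6 + 4)*(-6)) = 145*(-(2 - 4*(-6)) + 10*(-6)) = 145*(-(2 + 24) - 60) = 145*(-1*26 - 60) = 145*(-26 - 60) = 145*(-86) = -12470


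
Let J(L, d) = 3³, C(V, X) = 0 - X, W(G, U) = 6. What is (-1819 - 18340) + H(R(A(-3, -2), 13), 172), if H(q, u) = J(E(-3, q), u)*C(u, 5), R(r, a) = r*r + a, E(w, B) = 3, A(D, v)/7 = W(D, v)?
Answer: -20294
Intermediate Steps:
A(D, v) = 42 (A(D, v) = 7*6 = 42)
C(V, X) = -X
J(L, d) = 27
R(r, a) = a + r² (R(r, a) = r² + a = a + r²)
H(q, u) = -135 (H(q, u) = 27*(-1*5) = 27*(-5) = -135)
(-1819 - 18340) + H(R(A(-3, -2), 13), 172) = (-1819 - 18340) - 135 = -20159 - 135 = -20294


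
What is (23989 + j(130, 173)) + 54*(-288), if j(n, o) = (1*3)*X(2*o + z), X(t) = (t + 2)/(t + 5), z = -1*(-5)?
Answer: 3004631/356 ≈ 8440.0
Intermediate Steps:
z = 5
X(t) = (2 + t)/(5 + t)
j(n, o) = 3*(7 + 2*o)/(10 + 2*o) (j(n, o) = (1*3)*((2 + (2*o + 5))/(5 + (2*o + 5))) = 3*((2 + (5 + 2*o))/(5 + (5 + 2*o))) = 3*((7 + 2*o)/(10 + 2*o)) = 3*(7 + 2*o)/(10 + 2*o))
(23989 + j(130, 173)) + 54*(-288) = (23989 + 3*(7 + 2*173)/(2*(5 + 173))) + 54*(-288) = (23989 + (3/2)*(7 + 346)/178) - 15552 = (23989 + (3/2)*(1/178)*353) - 15552 = (23989 + 1059/356) - 15552 = 8541143/356 - 15552 = 3004631/356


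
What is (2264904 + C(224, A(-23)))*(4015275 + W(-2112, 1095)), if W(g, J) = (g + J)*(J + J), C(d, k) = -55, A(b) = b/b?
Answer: 4049651930205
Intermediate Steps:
A(b) = 1
W(g, J) = 2*J*(J + g) (W(g, J) = (J + g)*(2*J) = 2*J*(J + g))
(2264904 + C(224, A(-23)))*(4015275 + W(-2112, 1095)) = (2264904 - 55)*(4015275 + 2*1095*(1095 - 2112)) = 2264849*(4015275 + 2*1095*(-1017)) = 2264849*(4015275 - 2227230) = 2264849*1788045 = 4049651930205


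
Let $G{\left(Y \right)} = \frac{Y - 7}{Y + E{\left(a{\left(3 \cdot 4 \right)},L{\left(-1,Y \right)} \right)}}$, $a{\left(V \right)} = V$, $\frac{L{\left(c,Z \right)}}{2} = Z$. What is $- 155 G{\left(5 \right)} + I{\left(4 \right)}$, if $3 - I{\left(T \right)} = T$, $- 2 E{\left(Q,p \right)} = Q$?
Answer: $-311$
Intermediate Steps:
$L{\left(c,Z \right)} = 2 Z$
$E{\left(Q,p \right)} = - \frac{Q}{2}$
$I{\left(T \right)} = 3 - T$
$G{\left(Y \right)} = \frac{-7 + Y}{-6 + Y}$ ($G{\left(Y \right)} = \frac{Y - 7}{Y - \frac{3 \cdot 4}{2}} = \frac{-7 + Y}{Y - 6} = \frac{-7 + Y}{-6 + Y}$)
$- 155 G{\left(5 \right)} + I{\left(4 \right)} = - 155 \frac{-7 + 5}{-6 + 5} + \left(3 - 4\right) = - 155 \frac{1}{-1} \left(-2\right) + \left(3 - 4\right) = - 155 \left(\left(-1\right) \left(-2\right)\right) - 1 = \left(-155\right) 2 - 1 = -310 - 1 = -311$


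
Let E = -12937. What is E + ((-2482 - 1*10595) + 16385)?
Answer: -9629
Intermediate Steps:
E + ((-2482 - 1*10595) + 16385) = -12937 + ((-2482 - 1*10595) + 16385) = -12937 + ((-2482 - 10595) + 16385) = -12937 + (-13077 + 16385) = -12937 + 3308 = -9629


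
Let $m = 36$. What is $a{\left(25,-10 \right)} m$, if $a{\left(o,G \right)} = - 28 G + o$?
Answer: $10980$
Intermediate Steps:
$a{\left(o,G \right)} = o - 28 G$
$a{\left(25,-10 \right)} m = \left(25 - -280\right) 36 = \left(25 + 280\right) 36 = 305 \cdot 36 = 10980$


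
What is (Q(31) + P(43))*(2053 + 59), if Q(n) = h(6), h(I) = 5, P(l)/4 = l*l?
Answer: 15630912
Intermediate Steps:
P(l) = 4*l² (P(l) = 4*(l*l) = 4*l²)
Q(n) = 5
(Q(31) + P(43))*(2053 + 59) = (5 + 4*43²)*(2053 + 59) = (5 + 4*1849)*2112 = (5 + 7396)*2112 = 7401*2112 = 15630912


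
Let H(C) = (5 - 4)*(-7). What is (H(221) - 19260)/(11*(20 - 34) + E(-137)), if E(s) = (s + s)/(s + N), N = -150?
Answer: 5529629/43924 ≈ 125.89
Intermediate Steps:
E(s) = 2*s/(-150 + s) (E(s) = (s + s)/(s - 150) = (2*s)/(-150 + s) = 2*s/(-150 + s))
H(C) = -7 (H(C) = 1*(-7) = -7)
(H(221) - 19260)/(11*(20 - 34) + E(-137)) = (-7 - 19260)/(11*(20 - 34) + 2*(-137)/(-150 - 137)) = -19267/(11*(-14) + 2*(-137)/(-287)) = -19267/(-154 + 2*(-137)*(-1/287)) = -19267/(-154 + 274/287) = -19267/(-43924/287) = -19267*(-287/43924) = 5529629/43924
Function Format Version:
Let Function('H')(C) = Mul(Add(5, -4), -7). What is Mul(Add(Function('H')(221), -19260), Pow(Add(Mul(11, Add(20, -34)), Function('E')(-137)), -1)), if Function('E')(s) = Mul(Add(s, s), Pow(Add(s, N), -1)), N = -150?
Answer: Rational(5529629, 43924) ≈ 125.89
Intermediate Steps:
Function('E')(s) = Mul(2, s, Pow(Add(-150, s), -1)) (Function('E')(s) = Mul(Add(s, s), Pow(Add(s, -150), -1)) = Mul(Mul(2, s), Pow(Add(-150, s), -1)) = Mul(2, s, Pow(Add(-150, s), -1)))
Function('H')(C) = -7 (Function('H')(C) = Mul(1, -7) = -7)
Mul(Add(Function('H')(221), -19260), Pow(Add(Mul(11, Add(20, -34)), Function('E')(-137)), -1)) = Mul(Add(-7, -19260), Pow(Add(Mul(11, Add(20, -34)), Mul(2, -137, Pow(Add(-150, -137), -1))), -1)) = Mul(-19267, Pow(Add(Mul(11, -14), Mul(2, -137, Pow(-287, -1))), -1)) = Mul(-19267, Pow(Add(-154, Mul(2, -137, Rational(-1, 287))), -1)) = Mul(-19267, Pow(Add(-154, Rational(274, 287)), -1)) = Mul(-19267, Pow(Rational(-43924, 287), -1)) = Mul(-19267, Rational(-287, 43924)) = Rational(5529629, 43924)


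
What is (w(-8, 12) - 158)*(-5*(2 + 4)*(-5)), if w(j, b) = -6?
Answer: -24600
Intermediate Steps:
(w(-8, 12) - 158)*(-5*(2 + 4)*(-5)) = (-6 - 158)*(-5*(2 + 4)*(-5)) = -164*(-5*6)*(-5) = -(-4920)*(-5) = -164*150 = -24600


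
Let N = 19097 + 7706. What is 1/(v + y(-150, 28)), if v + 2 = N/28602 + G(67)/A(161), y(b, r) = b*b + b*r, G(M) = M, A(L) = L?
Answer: 657846/12038156339 ≈ 5.4647e-5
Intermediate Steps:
N = 26803
y(b, r) = b² + b*r
v = -425461/657846 (v = -2 + (26803/28602 + 67/161) = -2 + (26803*(1/28602) + 67*(1/161)) = -2 + (3829/4086 + 67/161) = -2 + 890231/657846 = -425461/657846 ≈ -0.64675)
1/(v + y(-150, 28)) = 1/(-425461/657846 - 150*(-150 + 28)) = 1/(-425461/657846 - 150*(-122)) = 1/(-425461/657846 + 18300) = 1/(12038156339/657846) = 657846/12038156339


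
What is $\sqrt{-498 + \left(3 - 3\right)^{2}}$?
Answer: $i \sqrt{498} \approx 22.316 i$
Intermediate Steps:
$\sqrt{-498 + \left(3 - 3\right)^{2}} = \sqrt{-498 + 0^{2}} = \sqrt{-498 + 0} = \sqrt{-498} = i \sqrt{498}$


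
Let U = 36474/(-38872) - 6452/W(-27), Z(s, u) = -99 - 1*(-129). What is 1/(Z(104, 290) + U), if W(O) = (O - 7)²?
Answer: 5617004/131889359 ≈ 0.042589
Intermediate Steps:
W(O) = (-7 + O)²
Z(s, u) = 30 (Z(s, u) = -99 + 129 = 30)
U = -36620761/5617004 (U = 36474/(-38872) - 6452/(-7 - 27)² = 36474*(-1/38872) - 6452/((-34)²) = -18237/19436 - 6452/1156 = -18237/19436 - 6452*1/1156 = -18237/19436 - 1613/289 = -36620761/5617004 ≈ -6.5196)
1/(Z(104, 290) + U) = 1/(30 - 36620761/5617004) = 1/(131889359/5617004) = 5617004/131889359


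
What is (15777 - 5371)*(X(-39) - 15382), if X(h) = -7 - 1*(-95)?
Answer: -159149364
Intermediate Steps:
X(h) = 88 (X(h) = -7 + 95 = 88)
(15777 - 5371)*(X(-39) - 15382) = (15777 - 5371)*(88 - 15382) = 10406*(-15294) = -159149364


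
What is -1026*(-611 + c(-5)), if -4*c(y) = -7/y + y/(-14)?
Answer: 87827139/140 ≈ 6.2734e+5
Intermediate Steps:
c(y) = y/56 + 7/(4*y) (c(y) = -(-7/y + y/(-14))/4 = -(-7/y + y*(-1/14))/4 = -(-7/y - y/14)/4 = y/56 + 7/(4*y))
-1026*(-611 + c(-5)) = -1026*(-611 + (1/56)*(98 + (-5)**2)/(-5)) = -1026*(-611 + (1/56)*(-1/5)*(98 + 25)) = -1026*(-611 + (1/56)*(-1/5)*123) = -1026*(-611 - 123/280) = -1026*(-171203/280) = 87827139/140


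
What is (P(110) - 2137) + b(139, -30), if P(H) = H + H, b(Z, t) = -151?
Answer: -2068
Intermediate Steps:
P(H) = 2*H
(P(110) - 2137) + b(139, -30) = (2*110 - 2137) - 151 = (220 - 2137) - 151 = -1917 - 151 = -2068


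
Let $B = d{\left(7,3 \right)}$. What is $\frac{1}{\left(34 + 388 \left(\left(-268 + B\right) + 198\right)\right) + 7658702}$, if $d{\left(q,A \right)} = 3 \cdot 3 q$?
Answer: $\frac{1}{7656020} \approx 1.3062 \cdot 10^{-7}$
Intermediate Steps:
$d{\left(q,A \right)} = 9 q$
$B = 63$ ($B = 9 \cdot 7 = 63$)
$\frac{1}{\left(34 + 388 \left(\left(-268 + B\right) + 198\right)\right) + 7658702} = \frac{1}{\left(34 + 388 \left(\left(-268 + 63\right) + 198\right)\right) + 7658702} = \frac{1}{\left(34 + 388 \left(-205 + 198\right)\right) + 7658702} = \frac{1}{\left(34 + 388 \left(-7\right)\right) + 7658702} = \frac{1}{\left(34 - 2716\right) + 7658702} = \frac{1}{-2682 + 7658702} = \frac{1}{7656020}$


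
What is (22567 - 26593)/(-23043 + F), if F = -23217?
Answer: 671/7710 ≈ 0.087030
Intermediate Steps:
(22567 - 26593)/(-23043 + F) = (22567 - 26593)/(-23043 - 23217) = -4026/(-46260) = -4026*(-1/46260) = 671/7710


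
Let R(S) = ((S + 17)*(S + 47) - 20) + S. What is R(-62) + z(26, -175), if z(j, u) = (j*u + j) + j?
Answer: -3905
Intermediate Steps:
R(S) = -20 + S + (17 + S)*(47 + S) (R(S) = ((17 + S)*(47 + S) - 20) + S = (-20 + (17 + S)*(47 + S)) + S = -20 + S + (17 + S)*(47 + S))
z(j, u) = 2*j + j*u (z(j, u) = (j + j*u) + j = 2*j + j*u)
R(-62) + z(26, -175) = (779 + (-62)² + 65*(-62)) + 26*(2 - 175) = (779 + 3844 - 4030) + 26*(-173) = 593 - 4498 = -3905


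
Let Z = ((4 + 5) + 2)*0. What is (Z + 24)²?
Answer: 576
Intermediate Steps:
Z = 0 (Z = (9 + 2)*0 = 11*0 = 0)
(Z + 24)² = (0 + 24)² = 24² = 576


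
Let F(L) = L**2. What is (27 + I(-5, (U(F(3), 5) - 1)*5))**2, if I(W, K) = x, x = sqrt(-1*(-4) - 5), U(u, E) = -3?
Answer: (27 + I)**2 ≈ 728.0 + 54.0*I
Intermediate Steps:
x = I (x = sqrt(4 - 5) = sqrt(-1) = I ≈ 1.0*I)
I(W, K) = I
(27 + I(-5, (U(F(3), 5) - 1)*5))**2 = (27 + I)**2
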